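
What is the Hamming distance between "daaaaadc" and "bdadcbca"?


Comparing "daaaaadc" and "bdadcbca" position by position:
  Position 0: 'd' vs 'b' => differ
  Position 1: 'a' vs 'd' => differ
  Position 2: 'a' vs 'a' => same
  Position 3: 'a' vs 'd' => differ
  Position 4: 'a' vs 'c' => differ
  Position 5: 'a' vs 'b' => differ
  Position 6: 'd' vs 'c' => differ
  Position 7: 'c' vs 'a' => differ
Total differences (Hamming distance): 7

7


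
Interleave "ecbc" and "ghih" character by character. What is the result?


Interleaving "ecbc" and "ghih":
  Position 0: 'e' from first, 'g' from second => "eg"
  Position 1: 'c' from first, 'h' from second => "ch"
  Position 2: 'b' from first, 'i' from second => "bi"
  Position 3: 'c' from first, 'h' from second => "ch"
Result: egchbich

egchbich


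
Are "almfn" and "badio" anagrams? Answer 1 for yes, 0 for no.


Strings: "almfn", "badio"
Sorted first:  aflmn
Sorted second: abdio
Differ at position 1: 'f' vs 'b' => not anagrams

0


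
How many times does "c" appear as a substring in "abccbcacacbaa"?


Searching for "c" in "abccbcacacbaa"
Scanning each position:
  Position 0: "a" => no
  Position 1: "b" => no
  Position 2: "c" => MATCH
  Position 3: "c" => MATCH
  Position 4: "b" => no
  Position 5: "c" => MATCH
  Position 6: "a" => no
  Position 7: "c" => MATCH
  Position 8: "a" => no
  Position 9: "c" => MATCH
  Position 10: "b" => no
  Position 11: "a" => no
  Position 12: "a" => no
Total occurrences: 5

5


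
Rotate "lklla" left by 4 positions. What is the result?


Input: "lklla", rotate left by 4
First 4 characters: "lkll"
Remaining characters: "a"
Concatenate remaining + first: "a" + "lkll" = "alkll"

alkll


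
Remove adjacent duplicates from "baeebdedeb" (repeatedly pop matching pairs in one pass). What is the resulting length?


Input: baeebdedeb
Stack-based adjacent duplicate removal:
  Read 'b': push. Stack: b
  Read 'a': push. Stack: ba
  Read 'e': push. Stack: bae
  Read 'e': matches stack top 'e' => pop. Stack: ba
  Read 'b': push. Stack: bab
  Read 'd': push. Stack: babd
  Read 'e': push. Stack: babde
  Read 'd': push. Stack: babded
  Read 'e': push. Stack: babdede
  Read 'b': push. Stack: babdedeb
Final stack: "babdedeb" (length 8)

8


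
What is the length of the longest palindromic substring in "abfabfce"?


Input: "abfabfce"
Checking substrings for palindromes:
  No multi-char palindromic substrings found
Longest palindromic substring: "a" with length 1

1


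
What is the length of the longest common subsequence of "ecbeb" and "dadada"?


LCS of "ecbeb" and "dadada"
DP table:
           d    a    d    a    d    a
      0    0    0    0    0    0    0
  e   0    0    0    0    0    0    0
  c   0    0    0    0    0    0    0
  b   0    0    0    0    0    0    0
  e   0    0    0    0    0    0    0
  b   0    0    0    0    0    0    0
LCS length = dp[5][6] = 0

0


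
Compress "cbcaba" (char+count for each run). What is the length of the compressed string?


Input: cbcaba
Runs:
  'c' x 1 => "c1"
  'b' x 1 => "b1"
  'c' x 1 => "c1"
  'a' x 1 => "a1"
  'b' x 1 => "b1"
  'a' x 1 => "a1"
Compressed: "c1b1c1a1b1a1"
Compressed length: 12

12


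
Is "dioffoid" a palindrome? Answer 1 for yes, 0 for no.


Input: dioffoid
Reversed: dioffoid
  Compare pos 0 ('d') with pos 7 ('d'): match
  Compare pos 1 ('i') with pos 6 ('i'): match
  Compare pos 2 ('o') with pos 5 ('o'): match
  Compare pos 3 ('f') with pos 4 ('f'): match
Result: palindrome

1


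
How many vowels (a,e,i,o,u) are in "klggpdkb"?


Input: klggpdkb
Checking each character:
  'k' at position 0: consonant
  'l' at position 1: consonant
  'g' at position 2: consonant
  'g' at position 3: consonant
  'p' at position 4: consonant
  'd' at position 5: consonant
  'k' at position 6: consonant
  'b' at position 7: consonant
Total vowels: 0

0


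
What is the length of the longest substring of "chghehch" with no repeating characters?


Input: "chghehch"
Sliding window (track last position of each char):
  Position 0 ('c'): window [0,0] length 1 -- new best
  Position 1 ('h'): window [0,1] length 2 -- new best
  Position 2 ('g'): window [0,2] length 3 -- new best
  Position 3 ('h'): repeat (last at 1), move window start to 2
  Position 3 ('h'): window [2,3] length 2
  Position 4 ('e'): window [2,4] length 3
  Position 5 ('h'): repeat (last at 3), move window start to 4
  Position 5 ('h'): window [4,5] length 2
  Position 6 ('c'): window [4,6] length 3
  Position 7 ('h'): repeat (last at 5), move window start to 6
  Position 7 ('h'): window [6,7] length 2
Longest substring with no repeats: "chg" with length 3

3


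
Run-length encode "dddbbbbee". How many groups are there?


Input: dddbbbbee
Scanning for consecutive runs:
  Group 1: 'd' x 3 (positions 0-2)
  Group 2: 'b' x 4 (positions 3-6)
  Group 3: 'e' x 2 (positions 7-8)
Total groups: 3

3


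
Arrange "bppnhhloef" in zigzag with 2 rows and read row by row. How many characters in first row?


Zigzag "bppnhhloef" into 2 rows:
Placing characters:
  'b' => row 0
  'p' => row 1
  'p' => row 0
  'n' => row 1
  'h' => row 0
  'h' => row 1
  'l' => row 0
  'o' => row 1
  'e' => row 0
  'f' => row 1
Rows:
  Row 0: "bphle"
  Row 1: "pnhof"
First row length: 5

5


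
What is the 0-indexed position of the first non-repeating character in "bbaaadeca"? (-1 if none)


Input: bbaaadeca
Character frequencies:
  'a': 4
  'b': 2
  'c': 1
  'd': 1
  'e': 1
Scanning left to right for freq == 1:
  Position 0 ('b'): freq=2, skip
  Position 1 ('b'): freq=2, skip
  Position 2 ('a'): freq=4, skip
  Position 3 ('a'): freq=4, skip
  Position 4 ('a'): freq=4, skip
  Position 5 ('d'): unique! => answer = 5

5


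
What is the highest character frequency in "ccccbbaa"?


Input: ccccbbaa
Character counts:
  'a': 2
  'b': 2
  'c': 4
Maximum frequency: 4

4


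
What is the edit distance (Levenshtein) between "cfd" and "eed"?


Computing edit distance: "cfd" -> "eed"
DP table:
           e    e    d
      0    1    2    3
  c   1    1    2    3
  f   2    2    2    3
  d   3    3    3    2
Edit distance = dp[3][3] = 2

2


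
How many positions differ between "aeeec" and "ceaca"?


Comparing "aeeec" and "ceaca" position by position:
  Position 0: 'a' vs 'c' => DIFFER
  Position 1: 'e' vs 'e' => same
  Position 2: 'e' vs 'a' => DIFFER
  Position 3: 'e' vs 'c' => DIFFER
  Position 4: 'c' vs 'a' => DIFFER
Positions that differ: 4

4


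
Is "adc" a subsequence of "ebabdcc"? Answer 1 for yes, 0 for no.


Check if "adc" is a subsequence of "ebabdcc"
Greedy scan:
  Position 0 ('e'): no match needed
  Position 1 ('b'): no match needed
  Position 2 ('a'): matches sub[0] = 'a'
  Position 3 ('b'): no match needed
  Position 4 ('d'): matches sub[1] = 'd'
  Position 5 ('c'): matches sub[2] = 'c'
  Position 6 ('c'): no match needed
All 3 characters matched => is a subsequence

1


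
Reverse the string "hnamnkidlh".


Input: hnamnkidlh
Reading characters right to left:
  Position 9: 'h'
  Position 8: 'l'
  Position 7: 'd'
  Position 6: 'i'
  Position 5: 'k'
  Position 4: 'n'
  Position 3: 'm'
  Position 2: 'a'
  Position 1: 'n'
  Position 0: 'h'
Reversed: hldiknmanh

hldiknmanh


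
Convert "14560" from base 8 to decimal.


Input: "14560" in base 8
Positional expansion:
  Digit '1' (value 1) x 8^4 = 4096
  Digit '4' (value 4) x 8^3 = 2048
  Digit '5' (value 5) x 8^2 = 320
  Digit '6' (value 6) x 8^1 = 48
  Digit '0' (value 0) x 8^0 = 0
Sum = 6512

6512


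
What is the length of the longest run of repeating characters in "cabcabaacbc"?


Input: "cabcabaacbc"
Scanning for longest run:
  Position 1 ('a'): new char, reset run to 1
  Position 2 ('b'): new char, reset run to 1
  Position 3 ('c'): new char, reset run to 1
  Position 4 ('a'): new char, reset run to 1
  Position 5 ('b'): new char, reset run to 1
  Position 6 ('a'): new char, reset run to 1
  Position 7 ('a'): continues run of 'a', length=2
  Position 8 ('c'): new char, reset run to 1
  Position 9 ('b'): new char, reset run to 1
  Position 10 ('c'): new char, reset run to 1
Longest run: 'a' with length 2

2


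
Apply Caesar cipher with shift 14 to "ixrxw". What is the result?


Caesar cipher: shift "ixrxw" by 14
  'i' (pos 8) + 14 = pos 22 = 'w'
  'x' (pos 23) + 14 = pos 11 = 'l'
  'r' (pos 17) + 14 = pos 5 = 'f'
  'x' (pos 23) + 14 = pos 11 = 'l'
  'w' (pos 22) + 14 = pos 10 = 'k'
Result: wlflk

wlflk


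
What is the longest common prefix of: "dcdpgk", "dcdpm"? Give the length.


Words: dcdpgk, dcdpm
  Position 0: all 'd' => match
  Position 1: all 'c' => match
  Position 2: all 'd' => match
  Position 3: all 'p' => match
  Position 4: ('g', 'm') => mismatch, stop
LCP = "dcdp" (length 4)

4


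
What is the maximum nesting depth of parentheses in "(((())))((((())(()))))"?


Input: "(((())))((((())(()))))"
Tracking depth:
  Position 0 '(': depth becomes 1
  Position 1 '(': depth becomes 2
  Position 2 '(': depth becomes 3
  Position 3 '(': depth becomes 4
  Position 4 ')': depth becomes 3
  Position 5 ')': depth becomes 2
  Position 6 ')': depth becomes 1
  Position 7 ')': depth becomes 0
  Position 8 '(': depth becomes 1
  Position 9 '(': depth becomes 2
  Position 10 '(': depth becomes 3
  Position 11 '(': depth becomes 4
  Position 12 '(': depth becomes 5
  Position 13 ')': depth becomes 4
  Position 14 ')': depth becomes 3
  Position 15 '(': depth becomes 4
  Position 16 '(': depth becomes 5
  Position 17 ')': depth becomes 4
  Position 18 ')': depth becomes 3
  Position 19 ')': depth becomes 2
  Position 20 ')': depth becomes 1
  Position 21 ')': depth becomes 0
Maximum depth reached: 5

5


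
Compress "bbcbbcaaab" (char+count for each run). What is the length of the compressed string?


Input: bbcbbcaaab
Runs:
  'b' x 2 => "b2"
  'c' x 1 => "c1"
  'b' x 2 => "b2"
  'c' x 1 => "c1"
  'a' x 3 => "a3"
  'b' x 1 => "b1"
Compressed: "b2c1b2c1a3b1"
Compressed length: 12

12


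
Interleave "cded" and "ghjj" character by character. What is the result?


Interleaving "cded" and "ghjj":
  Position 0: 'c' from first, 'g' from second => "cg"
  Position 1: 'd' from first, 'h' from second => "dh"
  Position 2: 'e' from first, 'j' from second => "ej"
  Position 3: 'd' from first, 'j' from second => "dj"
Result: cgdhejdj

cgdhejdj


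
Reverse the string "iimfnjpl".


Input: iimfnjpl
Reading characters right to left:
  Position 7: 'l'
  Position 6: 'p'
  Position 5: 'j'
  Position 4: 'n'
  Position 3: 'f'
  Position 2: 'm'
  Position 1: 'i'
  Position 0: 'i'
Reversed: lpjnfmii

lpjnfmii


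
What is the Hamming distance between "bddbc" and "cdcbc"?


Comparing "bddbc" and "cdcbc" position by position:
  Position 0: 'b' vs 'c' => differ
  Position 1: 'd' vs 'd' => same
  Position 2: 'd' vs 'c' => differ
  Position 3: 'b' vs 'b' => same
  Position 4: 'c' vs 'c' => same
Total differences (Hamming distance): 2

2


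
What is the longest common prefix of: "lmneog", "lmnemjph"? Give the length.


Words: lmneog, lmnemjph
  Position 0: all 'l' => match
  Position 1: all 'm' => match
  Position 2: all 'n' => match
  Position 3: all 'e' => match
  Position 4: ('o', 'm') => mismatch, stop
LCP = "lmne" (length 4)

4


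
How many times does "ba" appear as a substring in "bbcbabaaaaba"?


Searching for "ba" in "bbcbabaaaaba"
Scanning each position:
  Position 0: "bb" => no
  Position 1: "bc" => no
  Position 2: "cb" => no
  Position 3: "ba" => MATCH
  Position 4: "ab" => no
  Position 5: "ba" => MATCH
  Position 6: "aa" => no
  Position 7: "aa" => no
  Position 8: "aa" => no
  Position 9: "ab" => no
  Position 10: "ba" => MATCH
Total occurrences: 3

3


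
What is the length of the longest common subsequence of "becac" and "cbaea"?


LCS of "becac" and "cbaea"
DP table:
           c    b    a    e    a
      0    0    0    0    0    0
  b   0    0    1    1    1    1
  e   0    0    1    1    2    2
  c   0    1    1    1    2    2
  a   0    1    1    2    2    3
  c   0    1    1    2    2    3
LCS length = dp[5][5] = 3

3


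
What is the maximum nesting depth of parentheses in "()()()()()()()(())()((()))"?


Input: "()()()()()()()(())()((()))"
Tracking depth:
  Position 0 '(': depth becomes 1
  Position 1 ')': depth becomes 0
  Position 2 '(': depth becomes 1
  Position 3 ')': depth becomes 0
  Position 4 '(': depth becomes 1
  Position 5 ')': depth becomes 0
  Position 6 '(': depth becomes 1
  Position 7 ')': depth becomes 0
  Position 8 '(': depth becomes 1
  Position 9 ')': depth becomes 0
  Position 10 '(': depth becomes 1
  Position 11 ')': depth becomes 0
  Position 12 '(': depth becomes 1
  Position 13 ')': depth becomes 0
  Position 14 '(': depth becomes 1
  Position 15 '(': depth becomes 2
  Position 16 ')': depth becomes 1
  Position 17 ')': depth becomes 0
  Position 18 '(': depth becomes 1
  Position 19 ')': depth becomes 0
  Position 20 '(': depth becomes 1
  Position 21 '(': depth becomes 2
  Position 22 '(': depth becomes 3
  Position 23 ')': depth becomes 2
  Position 24 ')': depth becomes 1
  Position 25 ')': depth becomes 0
Maximum depth reached: 3

3


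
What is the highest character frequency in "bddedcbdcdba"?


Input: bddedcbdcdba
Character counts:
  'a': 1
  'b': 3
  'c': 2
  'd': 5
  'e': 1
Maximum frequency: 5

5


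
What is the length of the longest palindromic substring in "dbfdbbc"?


Input: "dbfdbbc"
Checking substrings for palindromes:
  [4:6] "bb" (len 2) => palindrome
Longest palindromic substring: "bb" with length 2

2


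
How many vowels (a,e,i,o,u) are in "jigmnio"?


Input: jigmnio
Checking each character:
  'j' at position 0: consonant
  'i' at position 1: vowel (running total: 1)
  'g' at position 2: consonant
  'm' at position 3: consonant
  'n' at position 4: consonant
  'i' at position 5: vowel (running total: 2)
  'o' at position 6: vowel (running total: 3)
Total vowels: 3

3


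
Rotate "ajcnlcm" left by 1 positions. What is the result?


Input: "ajcnlcm", rotate left by 1
First 1 characters: "a"
Remaining characters: "jcnlcm"
Concatenate remaining + first: "jcnlcm" + "a" = "jcnlcma"

jcnlcma


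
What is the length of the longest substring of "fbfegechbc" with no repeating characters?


Input: "fbfegechbc"
Sliding window (track last position of each char):
  Position 0 ('f'): window [0,0] length 1 -- new best
  Position 1 ('b'): window [0,1] length 2 -- new best
  Position 2 ('f'): repeat (last at 0), move window start to 1
  Position 2 ('f'): window [1,2] length 2
  Position 3 ('e'): window [1,3] length 3 -- new best
  Position 4 ('g'): window [1,4] length 4 -- new best
  Position 5 ('e'): repeat (last at 3), move window start to 4
  Position 5 ('e'): window [4,5] length 2
  Position 6 ('c'): window [4,6] length 3
  Position 7 ('h'): window [4,7] length 4
  Position 8 ('b'): window [4,8] length 5 -- new best
  Position 9 ('c'): repeat (last at 6), move window start to 7
  Position 9 ('c'): window [7,9] length 3
Longest substring with no repeats: "gechb" with length 5

5


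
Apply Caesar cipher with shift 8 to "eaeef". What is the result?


Caesar cipher: shift "eaeef" by 8
  'e' (pos 4) + 8 = pos 12 = 'm'
  'a' (pos 0) + 8 = pos 8 = 'i'
  'e' (pos 4) + 8 = pos 12 = 'm'
  'e' (pos 4) + 8 = pos 12 = 'm'
  'f' (pos 5) + 8 = pos 13 = 'n'
Result: mimmn

mimmn


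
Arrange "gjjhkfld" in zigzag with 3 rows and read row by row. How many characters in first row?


Zigzag "gjjhkfld" into 3 rows:
Placing characters:
  'g' => row 0
  'j' => row 1
  'j' => row 2
  'h' => row 1
  'k' => row 0
  'f' => row 1
  'l' => row 2
  'd' => row 1
Rows:
  Row 0: "gk"
  Row 1: "jhfd"
  Row 2: "jl"
First row length: 2

2


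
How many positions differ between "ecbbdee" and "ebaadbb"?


Comparing "ecbbdee" and "ebaadbb" position by position:
  Position 0: 'e' vs 'e' => same
  Position 1: 'c' vs 'b' => DIFFER
  Position 2: 'b' vs 'a' => DIFFER
  Position 3: 'b' vs 'a' => DIFFER
  Position 4: 'd' vs 'd' => same
  Position 5: 'e' vs 'b' => DIFFER
  Position 6: 'e' vs 'b' => DIFFER
Positions that differ: 5

5


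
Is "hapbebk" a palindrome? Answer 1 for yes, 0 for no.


Input: hapbebk
Reversed: kbebpah
  Compare pos 0 ('h') with pos 6 ('k'): MISMATCH
  Compare pos 1 ('a') with pos 5 ('b'): MISMATCH
  Compare pos 2 ('p') with pos 4 ('e'): MISMATCH
Result: not a palindrome

0


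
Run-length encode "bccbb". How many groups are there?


Input: bccbb
Scanning for consecutive runs:
  Group 1: 'b' x 1 (positions 0-0)
  Group 2: 'c' x 2 (positions 1-2)
  Group 3: 'b' x 2 (positions 3-4)
Total groups: 3

3


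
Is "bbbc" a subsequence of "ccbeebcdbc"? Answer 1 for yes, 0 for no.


Check if "bbbc" is a subsequence of "ccbeebcdbc"
Greedy scan:
  Position 0 ('c'): no match needed
  Position 1 ('c'): no match needed
  Position 2 ('b'): matches sub[0] = 'b'
  Position 3 ('e'): no match needed
  Position 4 ('e'): no match needed
  Position 5 ('b'): matches sub[1] = 'b'
  Position 6 ('c'): no match needed
  Position 7 ('d'): no match needed
  Position 8 ('b'): matches sub[2] = 'b'
  Position 9 ('c'): matches sub[3] = 'c'
All 4 characters matched => is a subsequence

1


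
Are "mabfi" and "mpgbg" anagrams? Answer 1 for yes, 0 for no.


Strings: "mabfi", "mpgbg"
Sorted first:  abfim
Sorted second: bggmp
Differ at position 0: 'a' vs 'b' => not anagrams

0


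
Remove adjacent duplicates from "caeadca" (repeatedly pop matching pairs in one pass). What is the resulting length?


Input: caeadca
Stack-based adjacent duplicate removal:
  Read 'c': push. Stack: c
  Read 'a': push. Stack: ca
  Read 'e': push. Stack: cae
  Read 'a': push. Stack: caea
  Read 'd': push. Stack: caead
  Read 'c': push. Stack: caeadc
  Read 'a': push. Stack: caeadca
Final stack: "caeadca" (length 7)

7


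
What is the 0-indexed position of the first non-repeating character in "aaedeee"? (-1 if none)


Input: aaedeee
Character frequencies:
  'a': 2
  'd': 1
  'e': 4
Scanning left to right for freq == 1:
  Position 0 ('a'): freq=2, skip
  Position 1 ('a'): freq=2, skip
  Position 2 ('e'): freq=4, skip
  Position 3 ('d'): unique! => answer = 3

3


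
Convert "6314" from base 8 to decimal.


Input: "6314" in base 8
Positional expansion:
  Digit '6' (value 6) x 8^3 = 3072
  Digit '3' (value 3) x 8^2 = 192
  Digit '1' (value 1) x 8^1 = 8
  Digit '4' (value 4) x 8^0 = 4
Sum = 3276

3276


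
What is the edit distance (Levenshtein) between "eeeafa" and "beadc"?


Computing edit distance: "eeeafa" -> "beadc"
DP table:
           b    e    a    d    c
      0    1    2    3    4    5
  e   1    1    1    2    3    4
  e   2    2    1    2    3    4
  e   3    3    2    2    3    4
  a   4    4    3    2    3    4
  f   5    5    4    3    3    4
  a   6    6    5    4    4    4
Edit distance = dp[6][5] = 4

4


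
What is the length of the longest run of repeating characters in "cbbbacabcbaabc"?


Input: "cbbbacabcbaabc"
Scanning for longest run:
  Position 1 ('b'): new char, reset run to 1
  Position 2 ('b'): continues run of 'b', length=2
  Position 3 ('b'): continues run of 'b', length=3
  Position 4 ('a'): new char, reset run to 1
  Position 5 ('c'): new char, reset run to 1
  Position 6 ('a'): new char, reset run to 1
  Position 7 ('b'): new char, reset run to 1
  Position 8 ('c'): new char, reset run to 1
  Position 9 ('b'): new char, reset run to 1
  Position 10 ('a'): new char, reset run to 1
  Position 11 ('a'): continues run of 'a', length=2
  Position 12 ('b'): new char, reset run to 1
  Position 13 ('c'): new char, reset run to 1
Longest run: 'b' with length 3

3


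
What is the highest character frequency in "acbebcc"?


Input: acbebcc
Character counts:
  'a': 1
  'b': 2
  'c': 3
  'e': 1
Maximum frequency: 3

3


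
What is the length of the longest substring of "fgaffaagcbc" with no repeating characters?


Input: "fgaffaagcbc"
Sliding window (track last position of each char):
  Position 0 ('f'): window [0,0] length 1 -- new best
  Position 1 ('g'): window [0,1] length 2 -- new best
  Position 2 ('a'): window [0,2] length 3 -- new best
  Position 3 ('f'): repeat (last at 0), move window start to 1
  Position 3 ('f'): window [1,3] length 3
  Position 4 ('f'): repeat (last at 3), move window start to 4
  Position 4 ('f'): window [4,4] length 1
  Position 5 ('a'): window [4,5] length 2
  Position 6 ('a'): repeat (last at 5), move window start to 6
  Position 6 ('a'): window [6,6] length 1
  Position 7 ('g'): window [6,7] length 2
  Position 8 ('c'): window [6,8] length 3
  Position 9 ('b'): window [6,9] length 4 -- new best
  Position 10 ('c'): repeat (last at 8), move window start to 9
  Position 10 ('c'): window [9,10] length 2
Longest substring with no repeats: "agcb" with length 4

4


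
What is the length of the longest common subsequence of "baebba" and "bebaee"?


LCS of "baebba" and "bebaee"
DP table:
           b    e    b    a    e    e
      0    0    0    0    0    0    0
  b   0    1    1    1    1    1    1
  a   0    1    1    1    2    2    2
  e   0    1    2    2    2    3    3
  b   0    1    2    3    3    3    3
  b   0    1    2    3    3    3    3
  a   0    1    2    3    4    4    4
LCS length = dp[6][6] = 4

4


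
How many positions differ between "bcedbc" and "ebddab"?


Comparing "bcedbc" and "ebddab" position by position:
  Position 0: 'b' vs 'e' => DIFFER
  Position 1: 'c' vs 'b' => DIFFER
  Position 2: 'e' vs 'd' => DIFFER
  Position 3: 'd' vs 'd' => same
  Position 4: 'b' vs 'a' => DIFFER
  Position 5: 'c' vs 'b' => DIFFER
Positions that differ: 5

5


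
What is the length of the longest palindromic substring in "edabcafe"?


Input: "edabcafe"
Checking substrings for palindromes:
  No multi-char palindromic substrings found
Longest palindromic substring: "e" with length 1

1


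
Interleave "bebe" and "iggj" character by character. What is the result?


Interleaving "bebe" and "iggj":
  Position 0: 'b' from first, 'i' from second => "bi"
  Position 1: 'e' from first, 'g' from second => "eg"
  Position 2: 'b' from first, 'g' from second => "bg"
  Position 3: 'e' from first, 'j' from second => "ej"
Result: biegbgej

biegbgej


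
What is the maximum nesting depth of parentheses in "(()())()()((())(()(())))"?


Input: "(()())()()((())(()(())))"
Tracking depth:
  Position 0 '(': depth becomes 1
  Position 1 '(': depth becomes 2
  Position 2 ')': depth becomes 1
  Position 3 '(': depth becomes 2
  Position 4 ')': depth becomes 1
  Position 5 ')': depth becomes 0
  Position 6 '(': depth becomes 1
  Position 7 ')': depth becomes 0
  Position 8 '(': depth becomes 1
  Position 9 ')': depth becomes 0
  Position 10 '(': depth becomes 1
  Position 11 '(': depth becomes 2
  Position 12 '(': depth becomes 3
  Position 13 ')': depth becomes 2
  Position 14 ')': depth becomes 1
  Position 15 '(': depth becomes 2
  Position 16 '(': depth becomes 3
  Position 17 ')': depth becomes 2
  Position 18 '(': depth becomes 3
  Position 19 '(': depth becomes 4
  Position 20 ')': depth becomes 3
  Position 21 ')': depth becomes 2
  Position 22 ')': depth becomes 1
  Position 23 ')': depth becomes 0
Maximum depth reached: 4

4


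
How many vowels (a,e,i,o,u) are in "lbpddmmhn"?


Input: lbpddmmhn
Checking each character:
  'l' at position 0: consonant
  'b' at position 1: consonant
  'p' at position 2: consonant
  'd' at position 3: consonant
  'd' at position 4: consonant
  'm' at position 5: consonant
  'm' at position 6: consonant
  'h' at position 7: consonant
  'n' at position 8: consonant
Total vowels: 0

0


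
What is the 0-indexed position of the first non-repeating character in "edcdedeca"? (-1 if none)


Input: edcdedeca
Character frequencies:
  'a': 1
  'c': 2
  'd': 3
  'e': 3
Scanning left to right for freq == 1:
  Position 0 ('e'): freq=3, skip
  Position 1 ('d'): freq=3, skip
  Position 2 ('c'): freq=2, skip
  Position 3 ('d'): freq=3, skip
  Position 4 ('e'): freq=3, skip
  Position 5 ('d'): freq=3, skip
  Position 6 ('e'): freq=3, skip
  Position 7 ('c'): freq=2, skip
  Position 8 ('a'): unique! => answer = 8

8


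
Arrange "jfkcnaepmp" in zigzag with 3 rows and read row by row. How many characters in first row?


Zigzag "jfkcnaepmp" into 3 rows:
Placing characters:
  'j' => row 0
  'f' => row 1
  'k' => row 2
  'c' => row 1
  'n' => row 0
  'a' => row 1
  'e' => row 2
  'p' => row 1
  'm' => row 0
  'p' => row 1
Rows:
  Row 0: "jnm"
  Row 1: "fcapp"
  Row 2: "ke"
First row length: 3

3


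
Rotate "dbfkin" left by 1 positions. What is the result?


Input: "dbfkin", rotate left by 1
First 1 characters: "d"
Remaining characters: "bfkin"
Concatenate remaining + first: "bfkin" + "d" = "bfkind"

bfkind


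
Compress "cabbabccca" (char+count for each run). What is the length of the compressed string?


Input: cabbabccca
Runs:
  'c' x 1 => "c1"
  'a' x 1 => "a1"
  'b' x 2 => "b2"
  'a' x 1 => "a1"
  'b' x 1 => "b1"
  'c' x 3 => "c3"
  'a' x 1 => "a1"
Compressed: "c1a1b2a1b1c3a1"
Compressed length: 14

14


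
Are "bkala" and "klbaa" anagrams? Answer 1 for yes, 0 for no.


Strings: "bkala", "klbaa"
Sorted first:  aabkl
Sorted second: aabkl
Sorted forms match => anagrams

1


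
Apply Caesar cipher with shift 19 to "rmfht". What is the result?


Caesar cipher: shift "rmfht" by 19
  'r' (pos 17) + 19 = pos 10 = 'k'
  'm' (pos 12) + 19 = pos 5 = 'f'
  'f' (pos 5) + 19 = pos 24 = 'y'
  'h' (pos 7) + 19 = pos 0 = 'a'
  't' (pos 19) + 19 = pos 12 = 'm'
Result: kfyam

kfyam


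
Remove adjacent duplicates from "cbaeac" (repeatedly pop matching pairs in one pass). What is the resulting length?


Input: cbaeac
Stack-based adjacent duplicate removal:
  Read 'c': push. Stack: c
  Read 'b': push. Stack: cb
  Read 'a': push. Stack: cba
  Read 'e': push. Stack: cbae
  Read 'a': push. Stack: cbaea
  Read 'c': push. Stack: cbaeac
Final stack: "cbaeac" (length 6)

6


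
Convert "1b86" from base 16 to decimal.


Input: "1b86" in base 16
Positional expansion:
  Digit '1' (value 1) x 16^3 = 4096
  Digit 'b' (value 11) x 16^2 = 2816
  Digit '8' (value 8) x 16^1 = 128
  Digit '6' (value 6) x 16^0 = 6
Sum = 7046

7046


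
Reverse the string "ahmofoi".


Input: ahmofoi
Reading characters right to left:
  Position 6: 'i'
  Position 5: 'o'
  Position 4: 'f'
  Position 3: 'o'
  Position 2: 'm'
  Position 1: 'h'
  Position 0: 'a'
Reversed: iofomha

iofomha


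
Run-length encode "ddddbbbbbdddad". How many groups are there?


Input: ddddbbbbbdddad
Scanning for consecutive runs:
  Group 1: 'd' x 4 (positions 0-3)
  Group 2: 'b' x 5 (positions 4-8)
  Group 3: 'd' x 3 (positions 9-11)
  Group 4: 'a' x 1 (positions 12-12)
  Group 5: 'd' x 1 (positions 13-13)
Total groups: 5

5


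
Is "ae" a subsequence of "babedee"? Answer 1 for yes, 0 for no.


Check if "ae" is a subsequence of "babedee"
Greedy scan:
  Position 0 ('b'): no match needed
  Position 1 ('a'): matches sub[0] = 'a'
  Position 2 ('b'): no match needed
  Position 3 ('e'): matches sub[1] = 'e'
  Position 4 ('d'): no match needed
  Position 5 ('e'): no match needed
  Position 6 ('e'): no match needed
All 2 characters matched => is a subsequence

1


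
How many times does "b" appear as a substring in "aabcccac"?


Searching for "b" in "aabcccac"
Scanning each position:
  Position 0: "a" => no
  Position 1: "a" => no
  Position 2: "b" => MATCH
  Position 3: "c" => no
  Position 4: "c" => no
  Position 5: "c" => no
  Position 6: "a" => no
  Position 7: "c" => no
Total occurrences: 1

1


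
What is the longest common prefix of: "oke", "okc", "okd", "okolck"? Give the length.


Words: oke, okc, okd, okolck
  Position 0: all 'o' => match
  Position 1: all 'k' => match
  Position 2: ('e', 'c', 'd', 'o') => mismatch, stop
LCP = "ok" (length 2)

2


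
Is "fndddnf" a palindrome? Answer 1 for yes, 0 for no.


Input: fndddnf
Reversed: fndddnf
  Compare pos 0 ('f') with pos 6 ('f'): match
  Compare pos 1 ('n') with pos 5 ('n'): match
  Compare pos 2 ('d') with pos 4 ('d'): match
Result: palindrome

1


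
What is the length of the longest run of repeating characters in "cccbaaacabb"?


Input: "cccbaaacabb"
Scanning for longest run:
  Position 1 ('c'): continues run of 'c', length=2
  Position 2 ('c'): continues run of 'c', length=3
  Position 3 ('b'): new char, reset run to 1
  Position 4 ('a'): new char, reset run to 1
  Position 5 ('a'): continues run of 'a', length=2
  Position 6 ('a'): continues run of 'a', length=3
  Position 7 ('c'): new char, reset run to 1
  Position 8 ('a'): new char, reset run to 1
  Position 9 ('b'): new char, reset run to 1
  Position 10 ('b'): continues run of 'b', length=2
Longest run: 'c' with length 3

3


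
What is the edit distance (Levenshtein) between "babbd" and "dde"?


Computing edit distance: "babbd" -> "dde"
DP table:
           d    d    e
      0    1    2    3
  b   1    1    2    3
  a   2    2    2    3
  b   3    3    3    3
  b   4    4    4    4
  d   5    4    4    5
Edit distance = dp[5][3] = 5

5


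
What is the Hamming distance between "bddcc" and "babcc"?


Comparing "bddcc" and "babcc" position by position:
  Position 0: 'b' vs 'b' => same
  Position 1: 'd' vs 'a' => differ
  Position 2: 'd' vs 'b' => differ
  Position 3: 'c' vs 'c' => same
  Position 4: 'c' vs 'c' => same
Total differences (Hamming distance): 2

2


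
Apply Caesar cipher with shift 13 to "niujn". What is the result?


Caesar cipher: shift "niujn" by 13
  'n' (pos 13) + 13 = pos 0 = 'a'
  'i' (pos 8) + 13 = pos 21 = 'v'
  'u' (pos 20) + 13 = pos 7 = 'h'
  'j' (pos 9) + 13 = pos 22 = 'w'
  'n' (pos 13) + 13 = pos 0 = 'a'
Result: avhwa

avhwa


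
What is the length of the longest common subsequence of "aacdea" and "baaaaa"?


LCS of "aacdea" and "baaaaa"
DP table:
           b    a    a    a    a    a
      0    0    0    0    0    0    0
  a   0    0    1    1    1    1    1
  a   0    0    1    2    2    2    2
  c   0    0    1    2    2    2    2
  d   0    0    1    2    2    2    2
  e   0    0    1    2    2    2    2
  a   0    0    1    2    3    3    3
LCS length = dp[6][6] = 3

3


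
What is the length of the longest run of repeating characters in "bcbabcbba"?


Input: "bcbabcbba"
Scanning for longest run:
  Position 1 ('c'): new char, reset run to 1
  Position 2 ('b'): new char, reset run to 1
  Position 3 ('a'): new char, reset run to 1
  Position 4 ('b'): new char, reset run to 1
  Position 5 ('c'): new char, reset run to 1
  Position 6 ('b'): new char, reset run to 1
  Position 7 ('b'): continues run of 'b', length=2
  Position 8 ('a'): new char, reset run to 1
Longest run: 'b' with length 2

2


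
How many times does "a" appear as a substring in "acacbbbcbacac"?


Searching for "a" in "acacbbbcbacac"
Scanning each position:
  Position 0: "a" => MATCH
  Position 1: "c" => no
  Position 2: "a" => MATCH
  Position 3: "c" => no
  Position 4: "b" => no
  Position 5: "b" => no
  Position 6: "b" => no
  Position 7: "c" => no
  Position 8: "b" => no
  Position 9: "a" => MATCH
  Position 10: "c" => no
  Position 11: "a" => MATCH
  Position 12: "c" => no
Total occurrences: 4

4


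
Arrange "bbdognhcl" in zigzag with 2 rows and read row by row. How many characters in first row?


Zigzag "bbdognhcl" into 2 rows:
Placing characters:
  'b' => row 0
  'b' => row 1
  'd' => row 0
  'o' => row 1
  'g' => row 0
  'n' => row 1
  'h' => row 0
  'c' => row 1
  'l' => row 0
Rows:
  Row 0: "bdghl"
  Row 1: "bonc"
First row length: 5

5


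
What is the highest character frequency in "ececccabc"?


Input: ececccabc
Character counts:
  'a': 1
  'b': 1
  'c': 5
  'e': 2
Maximum frequency: 5

5


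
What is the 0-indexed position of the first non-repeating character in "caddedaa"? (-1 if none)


Input: caddedaa
Character frequencies:
  'a': 3
  'c': 1
  'd': 3
  'e': 1
Scanning left to right for freq == 1:
  Position 0 ('c'): unique! => answer = 0

0


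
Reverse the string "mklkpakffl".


Input: mklkpakffl
Reading characters right to left:
  Position 9: 'l'
  Position 8: 'f'
  Position 7: 'f'
  Position 6: 'k'
  Position 5: 'a'
  Position 4: 'p'
  Position 3: 'k'
  Position 2: 'l'
  Position 1: 'k'
  Position 0: 'm'
Reversed: lffkapklkm

lffkapklkm


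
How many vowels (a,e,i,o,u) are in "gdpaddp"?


Input: gdpaddp
Checking each character:
  'g' at position 0: consonant
  'd' at position 1: consonant
  'p' at position 2: consonant
  'a' at position 3: vowel (running total: 1)
  'd' at position 4: consonant
  'd' at position 5: consonant
  'p' at position 6: consonant
Total vowels: 1

1


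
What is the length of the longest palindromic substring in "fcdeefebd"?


Input: "fcdeefebd"
Checking substrings for palindromes:
  [4:7] "efe" (len 3) => palindrome
  [3:5] "ee" (len 2) => palindrome
Longest palindromic substring: "efe" with length 3

3


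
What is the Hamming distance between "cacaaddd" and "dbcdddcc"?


Comparing "cacaaddd" and "dbcdddcc" position by position:
  Position 0: 'c' vs 'd' => differ
  Position 1: 'a' vs 'b' => differ
  Position 2: 'c' vs 'c' => same
  Position 3: 'a' vs 'd' => differ
  Position 4: 'a' vs 'd' => differ
  Position 5: 'd' vs 'd' => same
  Position 6: 'd' vs 'c' => differ
  Position 7: 'd' vs 'c' => differ
Total differences (Hamming distance): 6

6


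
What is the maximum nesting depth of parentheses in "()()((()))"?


Input: "()()((()))"
Tracking depth:
  Position 0 '(': depth becomes 1
  Position 1 ')': depth becomes 0
  Position 2 '(': depth becomes 1
  Position 3 ')': depth becomes 0
  Position 4 '(': depth becomes 1
  Position 5 '(': depth becomes 2
  Position 6 '(': depth becomes 3
  Position 7 ')': depth becomes 2
  Position 8 ')': depth becomes 1
  Position 9 ')': depth becomes 0
Maximum depth reached: 3

3


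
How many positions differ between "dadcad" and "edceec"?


Comparing "dadcad" and "edceec" position by position:
  Position 0: 'd' vs 'e' => DIFFER
  Position 1: 'a' vs 'd' => DIFFER
  Position 2: 'd' vs 'c' => DIFFER
  Position 3: 'c' vs 'e' => DIFFER
  Position 4: 'a' vs 'e' => DIFFER
  Position 5: 'd' vs 'c' => DIFFER
Positions that differ: 6

6


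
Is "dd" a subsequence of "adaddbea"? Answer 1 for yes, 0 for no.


Check if "dd" is a subsequence of "adaddbea"
Greedy scan:
  Position 0 ('a'): no match needed
  Position 1 ('d'): matches sub[0] = 'd'
  Position 2 ('a'): no match needed
  Position 3 ('d'): matches sub[1] = 'd'
  Position 4 ('d'): no match needed
  Position 5 ('b'): no match needed
  Position 6 ('e'): no match needed
  Position 7 ('a'): no match needed
All 2 characters matched => is a subsequence

1


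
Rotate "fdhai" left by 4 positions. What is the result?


Input: "fdhai", rotate left by 4
First 4 characters: "fdha"
Remaining characters: "i"
Concatenate remaining + first: "i" + "fdha" = "ifdha"

ifdha


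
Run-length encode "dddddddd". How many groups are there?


Input: dddddddd
Scanning for consecutive runs:
  Group 1: 'd' x 8 (positions 0-7)
Total groups: 1

1


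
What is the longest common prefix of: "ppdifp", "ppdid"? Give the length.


Words: ppdifp, ppdid
  Position 0: all 'p' => match
  Position 1: all 'p' => match
  Position 2: all 'd' => match
  Position 3: all 'i' => match
  Position 4: ('f', 'd') => mismatch, stop
LCP = "ppdi" (length 4)

4


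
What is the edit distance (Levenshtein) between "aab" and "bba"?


Computing edit distance: "aab" -> "bba"
DP table:
           b    b    a
      0    1    2    3
  a   1    1    2    2
  a   2    2    2    2
  b   3    2    2    3
Edit distance = dp[3][3] = 3

3


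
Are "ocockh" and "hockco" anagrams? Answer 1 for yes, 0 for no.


Strings: "ocockh", "hockco"
Sorted first:  cchkoo
Sorted second: cchkoo
Sorted forms match => anagrams

1


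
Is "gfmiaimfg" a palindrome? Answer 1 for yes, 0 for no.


Input: gfmiaimfg
Reversed: gfmiaimfg
  Compare pos 0 ('g') with pos 8 ('g'): match
  Compare pos 1 ('f') with pos 7 ('f'): match
  Compare pos 2 ('m') with pos 6 ('m'): match
  Compare pos 3 ('i') with pos 5 ('i'): match
Result: palindrome

1


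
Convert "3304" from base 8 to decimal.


Input: "3304" in base 8
Positional expansion:
  Digit '3' (value 3) x 8^3 = 1536
  Digit '3' (value 3) x 8^2 = 192
  Digit '0' (value 0) x 8^1 = 0
  Digit '4' (value 4) x 8^0 = 4
Sum = 1732

1732


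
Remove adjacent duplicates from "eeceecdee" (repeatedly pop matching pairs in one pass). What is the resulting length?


Input: eeceecdee
Stack-based adjacent duplicate removal:
  Read 'e': push. Stack: e
  Read 'e': matches stack top 'e' => pop. Stack: (empty)
  Read 'c': push. Stack: c
  Read 'e': push. Stack: ce
  Read 'e': matches stack top 'e' => pop. Stack: c
  Read 'c': matches stack top 'c' => pop. Stack: (empty)
  Read 'd': push. Stack: d
  Read 'e': push. Stack: de
  Read 'e': matches stack top 'e' => pop. Stack: d
Final stack: "d" (length 1)

1


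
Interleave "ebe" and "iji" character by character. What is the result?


Interleaving "ebe" and "iji":
  Position 0: 'e' from first, 'i' from second => "ei"
  Position 1: 'b' from first, 'j' from second => "bj"
  Position 2: 'e' from first, 'i' from second => "ei"
Result: eibjei

eibjei


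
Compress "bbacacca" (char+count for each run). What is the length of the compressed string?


Input: bbacacca
Runs:
  'b' x 2 => "b2"
  'a' x 1 => "a1"
  'c' x 1 => "c1"
  'a' x 1 => "a1"
  'c' x 2 => "c2"
  'a' x 1 => "a1"
Compressed: "b2a1c1a1c2a1"
Compressed length: 12

12


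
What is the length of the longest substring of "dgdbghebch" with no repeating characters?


Input: "dgdbghebch"
Sliding window (track last position of each char):
  Position 0 ('d'): window [0,0] length 1 -- new best
  Position 1 ('g'): window [0,1] length 2 -- new best
  Position 2 ('d'): repeat (last at 0), move window start to 1
  Position 2 ('d'): window [1,2] length 2
  Position 3 ('b'): window [1,3] length 3 -- new best
  Position 4 ('g'): repeat (last at 1), move window start to 2
  Position 4 ('g'): window [2,4] length 3
  Position 5 ('h'): window [2,5] length 4 -- new best
  Position 6 ('e'): window [2,6] length 5 -- new best
  Position 7 ('b'): repeat (last at 3), move window start to 4
  Position 7 ('b'): window [4,7] length 4
  Position 8 ('c'): window [4,8] length 5
  Position 9 ('h'): repeat (last at 5), move window start to 6
  Position 9 ('h'): window [6,9] length 4
Longest substring with no repeats: "dbghe" with length 5

5


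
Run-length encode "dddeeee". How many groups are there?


Input: dddeeee
Scanning for consecutive runs:
  Group 1: 'd' x 3 (positions 0-2)
  Group 2: 'e' x 4 (positions 3-6)
Total groups: 2

2


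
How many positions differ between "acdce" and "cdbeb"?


Comparing "acdce" and "cdbeb" position by position:
  Position 0: 'a' vs 'c' => DIFFER
  Position 1: 'c' vs 'd' => DIFFER
  Position 2: 'd' vs 'b' => DIFFER
  Position 3: 'c' vs 'e' => DIFFER
  Position 4: 'e' vs 'b' => DIFFER
Positions that differ: 5

5


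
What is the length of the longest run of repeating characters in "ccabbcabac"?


Input: "ccabbcabac"
Scanning for longest run:
  Position 1 ('c'): continues run of 'c', length=2
  Position 2 ('a'): new char, reset run to 1
  Position 3 ('b'): new char, reset run to 1
  Position 4 ('b'): continues run of 'b', length=2
  Position 5 ('c'): new char, reset run to 1
  Position 6 ('a'): new char, reset run to 1
  Position 7 ('b'): new char, reset run to 1
  Position 8 ('a'): new char, reset run to 1
  Position 9 ('c'): new char, reset run to 1
Longest run: 'c' with length 2

2


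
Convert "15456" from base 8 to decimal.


Input: "15456" in base 8
Positional expansion:
  Digit '1' (value 1) x 8^4 = 4096
  Digit '5' (value 5) x 8^3 = 2560
  Digit '4' (value 4) x 8^2 = 256
  Digit '5' (value 5) x 8^1 = 40
  Digit '6' (value 6) x 8^0 = 6
Sum = 6958

6958


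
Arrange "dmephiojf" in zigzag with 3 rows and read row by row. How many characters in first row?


Zigzag "dmephiojf" into 3 rows:
Placing characters:
  'd' => row 0
  'm' => row 1
  'e' => row 2
  'p' => row 1
  'h' => row 0
  'i' => row 1
  'o' => row 2
  'j' => row 1
  'f' => row 0
Rows:
  Row 0: "dhf"
  Row 1: "mpij"
  Row 2: "eo"
First row length: 3

3
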